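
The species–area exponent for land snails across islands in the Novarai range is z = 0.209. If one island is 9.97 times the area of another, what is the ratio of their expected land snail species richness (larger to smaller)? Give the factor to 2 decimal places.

S₂/S₁ = (A₂/A₁)^z = 9.97^0.209
ln(S₂/S₁) = 0.209 × ln 9.97 = 0.209 × 2.2996 = 0.4806
S₂/S₁ = e^0.4806 ≈ 1.617

1.62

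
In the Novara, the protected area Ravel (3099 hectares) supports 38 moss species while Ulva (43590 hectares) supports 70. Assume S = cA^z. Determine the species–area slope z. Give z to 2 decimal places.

Taking logs: ln S = ln c + z ln A, so z = (ln S₂ − ln S₁)/(ln A₂ − ln A₁).
z = ln(70/38) / ln(43590/3099) = ln(1.842) / ln(14.07) = 0.6109 / 2.6437 = 0.2311

0.23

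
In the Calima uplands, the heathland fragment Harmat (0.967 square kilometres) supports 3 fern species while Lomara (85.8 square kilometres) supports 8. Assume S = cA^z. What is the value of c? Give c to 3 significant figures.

3.02

z = ln(S₂/S₁) / ln(A₂/A₁) = ln(8/3) / ln(85.8/0.967) = 0.9808 / 4.4856 = 0.2187
c = S₁ / A₁^z = 3 / 0.967^0.2187 = 3 / 0.9927 = 3.022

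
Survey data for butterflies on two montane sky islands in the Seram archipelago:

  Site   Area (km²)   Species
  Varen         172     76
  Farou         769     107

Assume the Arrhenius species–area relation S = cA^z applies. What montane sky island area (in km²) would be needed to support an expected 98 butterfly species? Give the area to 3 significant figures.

523 km²

z = ln(107/76) / ln(769/172) = 0.3421 / 1.4976 = 0.2284
c = 76 / 172^0.2284 = 76 / 3.241 = 23.45
A = (98/23.45)^(1/0.2284) ⇒ ln A = ln(4.179)/0.2284 = 6.2605
A = e^6.2605 ≈ 523.5 km²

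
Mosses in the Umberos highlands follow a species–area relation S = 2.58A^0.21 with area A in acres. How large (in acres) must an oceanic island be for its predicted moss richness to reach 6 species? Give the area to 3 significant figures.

6 = 2.58 × A^0.21  ⇒  A^0.21 = 6/2.58 = 2.326
ln A = ln(2.326) / 0.21 = 0.8440 / 0.21 = 4.0189
A = e^4.0189 ≈ 55.64 acres

55.6 acres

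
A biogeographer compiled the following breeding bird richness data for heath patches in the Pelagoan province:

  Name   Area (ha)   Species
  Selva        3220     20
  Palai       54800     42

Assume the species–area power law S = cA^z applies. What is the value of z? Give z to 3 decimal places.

0.262

Taking logs: ln S = ln c + z ln A, so z = (ln S₂ − ln S₁)/(ln A₂ − ln A₁).
z = ln(42/20) / ln(54800/3220) = ln(2.1) / ln(17.02) = 0.7419 / 2.8343 = 0.2618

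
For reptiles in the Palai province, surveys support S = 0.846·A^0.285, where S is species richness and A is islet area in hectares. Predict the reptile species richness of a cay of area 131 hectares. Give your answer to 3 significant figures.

3.39

S = 0.846 × 131^0.285 = 0.846 × 4.013 ≈ 3.395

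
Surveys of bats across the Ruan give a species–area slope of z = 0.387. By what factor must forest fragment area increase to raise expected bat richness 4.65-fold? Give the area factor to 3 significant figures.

53.0

(A₂/A₁)^0.387 = 4.65, so A₂/A₁ = 4.65^(1/0.387) = 4.65^2.584
ln(A₂/A₁) = ln 4.65 / 0.387 = 1.5369 / 0.387 = 3.9712
A₂/A₁ = e^3.9712 ≈ 53.05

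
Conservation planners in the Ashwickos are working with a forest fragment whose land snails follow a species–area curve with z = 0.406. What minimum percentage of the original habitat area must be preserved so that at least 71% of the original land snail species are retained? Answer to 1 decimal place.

43.0%

Need (A_new/A_old)^0.406 = 0.71, so A_new/A_old = 0.71^(1/0.406) = 0.71^2.463
ln(A_new/A_old) = ln 0.71 / 0.406 = -0.3425 / 0.406 = -0.8436
A_new/A_old = e^-0.8436 ≈ 0.4302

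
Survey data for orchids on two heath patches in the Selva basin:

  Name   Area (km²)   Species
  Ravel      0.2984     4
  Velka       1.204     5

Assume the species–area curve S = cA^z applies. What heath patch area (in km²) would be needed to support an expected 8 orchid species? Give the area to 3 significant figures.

22.7 km²

z = ln(5/4) / ln(1.204/0.2984) = 0.2231 / 1.3950 = 0.1600
c = 4 / 0.2984^0.1600 = 4 / 0.8241 = 4.854
A = (8/4.854)^(1/0.1600) ⇒ ln A = ln(1.648)/0.1600 = 3.1239
A = e^3.1239 ≈ 22.73 km²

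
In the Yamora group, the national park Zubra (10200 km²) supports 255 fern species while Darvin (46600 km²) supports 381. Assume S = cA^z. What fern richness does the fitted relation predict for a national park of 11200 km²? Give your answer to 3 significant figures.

261

z = ln(381/255) / ln(46600/10200) = 0.4015 / 1.5192 = 0.2643
c = 255 / 10200^0.2643 = 255 / 11.47 = 22.24
S₃ = 22.24 × 11200^0.2643 = 22.24 × 11.76 ≈ 261.4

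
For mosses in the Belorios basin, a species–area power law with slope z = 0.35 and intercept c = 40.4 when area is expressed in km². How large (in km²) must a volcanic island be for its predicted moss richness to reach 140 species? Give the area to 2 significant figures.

35 km²

140 = 40.4 × A^0.35  ⇒  A^0.35 = 140/40.4 = 3.465
ln A = ln(3.465) / 0.35 = 1.2428 / 0.35 = 3.5509
A = e^3.5509 ≈ 34.84 km²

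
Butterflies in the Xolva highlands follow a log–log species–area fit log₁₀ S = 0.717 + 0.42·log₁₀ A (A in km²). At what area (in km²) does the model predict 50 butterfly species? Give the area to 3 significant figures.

50 = 5.212 × A^0.42  ⇒  A^0.42 = 50/5.212 = 9.593
ln A = ln(9.593) / 0.42 = 2.2611 / 0.42 = 5.3835
A = e^5.3835 ≈ 217.8 km²

218 km²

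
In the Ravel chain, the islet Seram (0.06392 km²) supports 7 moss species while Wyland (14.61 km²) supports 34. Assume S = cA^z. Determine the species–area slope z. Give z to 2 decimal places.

0.29

Taking logs: ln S = ln c + z ln A, so z = (ln S₂ − ln S₁)/(ln A₂ − ln A₁).
z = ln(34/7) / ln(14.61/0.06392) = ln(4.857) / ln(228.6) = 1.5805 / 5.4318 = 0.2910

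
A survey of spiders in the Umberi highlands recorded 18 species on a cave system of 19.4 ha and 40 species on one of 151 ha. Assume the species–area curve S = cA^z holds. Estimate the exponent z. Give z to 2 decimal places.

Taking logs: ln S = ln c + z ln A, so z = (ln S₂ − ln S₁)/(ln A₂ − ln A₁).
z = ln(40/18) / ln(151/19.4) = ln(2.222) / ln(7.784) = 0.7985 / 2.0520 = 0.3891

0.39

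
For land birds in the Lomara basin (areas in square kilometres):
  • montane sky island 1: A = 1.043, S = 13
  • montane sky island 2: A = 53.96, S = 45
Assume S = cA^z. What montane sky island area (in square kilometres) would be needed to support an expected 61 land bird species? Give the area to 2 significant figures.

z = ln(45/13) / ln(53.96/1.043) = 1.2417 / 3.9461 = 0.3147
c = 13 / 1.043^0.3147 = 13 / 1.013 = 12.83
A = (61/12.83)^(1/0.3147) ⇒ ln A = ln(4.755)/0.3147 = 4.9550
A = e^4.9550 ≈ 141.9 square kilometres

140 square kilometres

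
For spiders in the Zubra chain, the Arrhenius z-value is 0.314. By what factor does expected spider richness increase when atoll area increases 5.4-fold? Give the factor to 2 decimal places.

S₂/S₁ = (A₂/A₁)^z = 5.4^0.314
ln(S₂/S₁) = 0.314 × ln 5.4 = 0.314 × 1.6864 = 0.5295
S₂/S₁ = e^0.5295 ≈ 1.698

1.70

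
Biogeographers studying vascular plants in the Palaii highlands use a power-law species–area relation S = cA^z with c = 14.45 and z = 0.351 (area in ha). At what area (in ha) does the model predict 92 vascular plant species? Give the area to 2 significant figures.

200 ha

92 = 14.45 × A^0.351  ⇒  A^0.351 = 92/14.45 = 6.367
ln A = ln(6.367) / 0.351 = 1.8511 / 0.351 = 5.2738
A = e^5.2738 ≈ 195.2 ha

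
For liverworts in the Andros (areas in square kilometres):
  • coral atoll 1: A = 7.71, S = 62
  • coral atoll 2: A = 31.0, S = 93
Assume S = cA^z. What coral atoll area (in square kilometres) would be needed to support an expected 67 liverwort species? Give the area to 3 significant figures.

10.1 square kilometres

z = ln(93/62) / ln(31/7.71) = 0.4055 / 1.3915 = 0.2914
c = 62 / 7.71^0.2914 = 62 / 1.813 = 34.19
A = (67/34.19)^(1/0.2914) ⇒ ln A = ln(1.96)/0.2914 = 2.3087
A = e^2.3087 ≈ 10.06 square kilometres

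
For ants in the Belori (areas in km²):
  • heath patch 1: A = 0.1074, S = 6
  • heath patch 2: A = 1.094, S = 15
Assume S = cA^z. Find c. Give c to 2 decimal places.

z = ln(S₂/S₁) / ln(A₂/A₁) = ln(15/6) / ln(1.094/0.1074) = 0.9163 / 2.3210 = 0.3948
c = S₁ / A₁^z = 6 / 0.1074^0.3948 = 6 / 0.4144 = 14.48

14.48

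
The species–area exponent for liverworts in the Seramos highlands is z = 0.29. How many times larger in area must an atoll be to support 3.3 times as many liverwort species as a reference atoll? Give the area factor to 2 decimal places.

(A₂/A₁)^0.29 = 3.3, so A₂/A₁ = 3.3^(1/0.29) = 3.3^3.448
ln(A₂/A₁) = ln 3.3 / 0.29 = 1.1939 / 0.29 = 4.1170
A₂/A₁ = e^4.1170 ≈ 61.37

61.37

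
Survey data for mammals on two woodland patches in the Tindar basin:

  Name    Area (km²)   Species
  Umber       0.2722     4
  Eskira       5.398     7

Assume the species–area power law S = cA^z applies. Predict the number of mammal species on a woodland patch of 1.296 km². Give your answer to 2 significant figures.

z = ln(7/4) / ln(5.398/0.2722) = 0.5596 / 2.9872 = 0.1873
c = 4 / 0.2722^0.1873 = 4 / 0.7837 = 5.104
S₃ = 5.104 × 1.296^0.1873 = 5.104 × 1.05 ≈ 5.358

5.4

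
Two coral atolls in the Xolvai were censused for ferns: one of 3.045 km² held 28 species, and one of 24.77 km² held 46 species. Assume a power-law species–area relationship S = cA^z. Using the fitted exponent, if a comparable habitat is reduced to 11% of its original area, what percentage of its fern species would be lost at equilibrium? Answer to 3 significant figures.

40.7%

z = ln(46/28) / ln(24.77/3.045) = 0.4964 / 2.0961 = 0.2368
S_new/S_old = (A_new/A_old)^z = 0.11^0.2368 = exp(0.2368 × -2.2073) = 0.5929
Fraction lost = 1 − 0.5929 = 0.4071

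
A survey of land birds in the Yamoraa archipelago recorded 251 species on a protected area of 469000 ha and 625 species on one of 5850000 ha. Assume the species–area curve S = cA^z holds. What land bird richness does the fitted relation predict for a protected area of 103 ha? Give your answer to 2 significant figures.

z = ln(625/251) / ln(5850000/469000) = 0.9123 / 2.5236 = 0.3615
c = 251 / 469000^0.3615 = 251 / 112.2 = 2.236
S₃ = 2.236 × 103^0.3615 = 2.236 × 5.341 ≈ 11.94

12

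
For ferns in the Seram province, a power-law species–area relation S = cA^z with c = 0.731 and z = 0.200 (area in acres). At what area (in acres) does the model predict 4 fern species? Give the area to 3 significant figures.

4910 acres

4 = 0.731 × A^0.2  ⇒  A^0.2 = 4/0.731 = 5.472
ln A = ln(5.472) / 0.2 = 1.6996 / 0.2 = 8.4982
A = e^8.4982 ≈ 4906 acres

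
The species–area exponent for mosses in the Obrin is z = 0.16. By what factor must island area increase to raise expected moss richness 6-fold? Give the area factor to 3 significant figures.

(A₂/A₁)^0.16 = 6, so A₂/A₁ = 6^(1/0.16) = 6^6.25
ln(A₂/A₁) = ln 6 / 0.16 = 1.7918 / 0.16 = 11.1985
A₂/A₁ = e^11.1985 ≈ 73021

73000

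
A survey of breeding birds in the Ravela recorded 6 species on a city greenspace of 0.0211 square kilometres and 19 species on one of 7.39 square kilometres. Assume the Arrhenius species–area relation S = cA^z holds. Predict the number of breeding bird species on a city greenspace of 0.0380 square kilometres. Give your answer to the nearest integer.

z = ln(19/6) / ln(7.39/0.0211) = 1.1527 / 5.8586 = 0.1967
c = 6 / 0.0211^0.1967 = 6 / 0.4681 = 12.82
S₃ = 12.82 × 0.038^0.1967 = 12.82 × 0.5255 ≈ 6.736

7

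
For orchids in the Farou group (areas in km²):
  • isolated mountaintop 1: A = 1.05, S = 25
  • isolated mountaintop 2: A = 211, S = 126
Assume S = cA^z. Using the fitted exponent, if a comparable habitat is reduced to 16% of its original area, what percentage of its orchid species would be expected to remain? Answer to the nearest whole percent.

57%

z = ln(126/25) / ln(211/1.05) = 1.6174 / 5.3031 = 0.3050
S_new/S_old = (A_new/A_old)^z = 0.16^0.3050 = exp(0.3050 × -1.8326) = 0.5718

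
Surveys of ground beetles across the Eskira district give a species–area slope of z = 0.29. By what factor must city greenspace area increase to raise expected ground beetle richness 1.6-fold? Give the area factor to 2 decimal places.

(A₂/A₁)^0.29 = 1.6, so A₂/A₁ = 1.6^(1/0.29) = 1.6^3.448
ln(A₂/A₁) = ln 1.6 / 0.29 = 0.4700 / 0.29 = 1.6207
A₂/A₁ = e^1.6207 ≈ 5.057

5.06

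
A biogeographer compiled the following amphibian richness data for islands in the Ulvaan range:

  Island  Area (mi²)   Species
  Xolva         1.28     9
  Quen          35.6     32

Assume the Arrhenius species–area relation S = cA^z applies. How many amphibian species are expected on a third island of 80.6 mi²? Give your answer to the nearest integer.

44

z = ln(32/9) / ln(35.6/1.28) = 1.2685 / 3.3255 = 0.3815
c = 9 / 1.28^0.3815 = 9 / 1.099 = 8.191
S₃ = 8.191 × 80.6^0.3815 = 8.191 × 5.335 ≈ 43.7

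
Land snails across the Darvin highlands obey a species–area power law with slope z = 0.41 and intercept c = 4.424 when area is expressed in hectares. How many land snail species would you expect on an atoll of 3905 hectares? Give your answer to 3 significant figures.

131

S = 4.424 × 3905^0.41
ln S = ln 4.424 + 0.41 × ln 3905 = 1.4870 + 0.41 × 8.2700 = 4.8777
S = e^4.8777 ≈ 131.3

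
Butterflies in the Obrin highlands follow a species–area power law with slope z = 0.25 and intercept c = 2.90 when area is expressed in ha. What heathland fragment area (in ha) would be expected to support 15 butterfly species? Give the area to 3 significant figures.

15 = 2.9 × A^0.25  ⇒  A^0.25 = 15/2.9 = 5.172
ln A = ln(5.172) / 0.25 = 1.6433 / 0.25 = 6.5734
A = e^6.5734 ≈ 715.8 ha

716 ha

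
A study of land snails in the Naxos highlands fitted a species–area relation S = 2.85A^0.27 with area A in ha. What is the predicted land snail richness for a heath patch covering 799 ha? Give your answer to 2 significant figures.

17

S = 2.85 × 799^0.27
ln S = ln 2.85 + 0.27 × ln 799 = 1.0473 + 0.27 × 6.6834 = 2.8518
S = e^2.8518 ≈ 17.32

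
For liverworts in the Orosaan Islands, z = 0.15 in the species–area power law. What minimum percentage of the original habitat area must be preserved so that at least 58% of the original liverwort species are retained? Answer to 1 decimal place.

Need (A_new/A_old)^0.15 = 0.58, so A_new/A_old = 0.58^(1/0.15) = 0.58^6.667
ln(A_new/A_old) = ln 0.58 / 0.15 = -0.5447 / 0.15 = -3.6315
A_new/A_old = e^-3.6315 ≈ 0.02648

2.6%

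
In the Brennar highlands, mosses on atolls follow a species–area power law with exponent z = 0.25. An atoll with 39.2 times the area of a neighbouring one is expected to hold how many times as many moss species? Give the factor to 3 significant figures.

2.50

S₂/S₁ = (A₂/A₁)^z = 39.2^0.25
ln(S₂/S₁) = 0.25 × ln 39.2 = 0.25 × 3.6687 = 0.9172
S₂/S₁ = e^0.9172 ≈ 2.502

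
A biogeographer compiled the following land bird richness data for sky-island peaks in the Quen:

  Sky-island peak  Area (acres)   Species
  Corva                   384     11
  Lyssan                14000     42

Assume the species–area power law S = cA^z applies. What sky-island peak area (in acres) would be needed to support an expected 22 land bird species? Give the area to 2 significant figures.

z = ln(42/11) / ln(14000/384) = 1.3398 / 3.5962 = 0.3726
c = 11 / 384^0.3726 = 11 / 9.179 = 1.198
A = (22/1.198)^(1/0.3726) ⇒ ln A = ln(18.36)/0.3726 = 7.8112
A = e^7.8112 ≈ 2468 acres

2500 acres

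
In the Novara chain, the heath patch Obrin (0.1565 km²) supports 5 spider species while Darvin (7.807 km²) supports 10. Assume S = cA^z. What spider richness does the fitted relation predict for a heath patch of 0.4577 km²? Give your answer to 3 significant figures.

6.05

z = ln(10/5) / ln(7.807/0.1565) = 0.6931 / 3.9097 = 0.1773
c = 5 / 0.1565^0.1773 = 5 / 0.7198 = 6.947
S₃ = 6.947 × 0.4577^0.1773 = 6.947 × 0.8706 ≈ 6.048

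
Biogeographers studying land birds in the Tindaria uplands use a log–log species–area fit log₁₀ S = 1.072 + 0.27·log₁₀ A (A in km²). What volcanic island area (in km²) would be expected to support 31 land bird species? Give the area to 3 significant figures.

35.7 km²

31 = 11.8 × A^0.27  ⇒  A^0.27 = 31/11.8 = 2.626
ln A = ln(2.626) / 0.27 = 0.9656 / 0.27 = 3.5764
A = e^3.5764 ≈ 35.74 km²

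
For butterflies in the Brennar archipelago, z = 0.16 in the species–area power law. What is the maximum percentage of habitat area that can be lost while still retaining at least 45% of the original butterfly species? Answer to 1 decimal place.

Need (A_new/A_old)^0.16 = 0.45, so A_new/A_old = 0.45^(1/0.16) = 0.45^6.25
ln(A_new/A_old) = ln 0.45 / 0.16 = -0.7985 / 0.16 = -4.9907
A_new/A_old = e^-4.9907 ≈ 0.006801
Fraction that can be lost = 1 − 0.006801 = 0.9932

99.3%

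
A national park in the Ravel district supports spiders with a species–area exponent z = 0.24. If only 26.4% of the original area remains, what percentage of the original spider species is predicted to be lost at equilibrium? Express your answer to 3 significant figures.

27.4%

S_new/S_old = (A_new/A_old)^z = 0.264^0.24
= exp(0.24 × ln 0.264) = exp(0.24 × -1.3318) = exp(-0.3196) ≈ 0.7264
Fraction lost = 1 − 0.7264 = 0.2736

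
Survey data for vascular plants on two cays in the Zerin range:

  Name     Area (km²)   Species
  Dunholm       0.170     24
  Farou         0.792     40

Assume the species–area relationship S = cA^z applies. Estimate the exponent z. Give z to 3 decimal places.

0.332

Taking logs: ln S = ln c + z ln A, so z = (ln S₂ − ln S₁)/(ln A₂ − ln A₁).
z = ln(40/24) / ln(0.792/0.17) = ln(1.667) / ln(4.659) = 0.5108 / 1.5388 = 0.3320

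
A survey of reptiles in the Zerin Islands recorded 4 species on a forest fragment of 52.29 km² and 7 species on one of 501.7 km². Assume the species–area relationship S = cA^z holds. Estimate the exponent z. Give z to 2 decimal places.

Taking logs: ln S = ln c + z ln A, so z = (ln S₂ − ln S₁)/(ln A₂ − ln A₁).
z = ln(7/4) / ln(501.7/52.29) = ln(1.75) / ln(9.595) = 0.5596 / 2.2612 = 0.2475

0.25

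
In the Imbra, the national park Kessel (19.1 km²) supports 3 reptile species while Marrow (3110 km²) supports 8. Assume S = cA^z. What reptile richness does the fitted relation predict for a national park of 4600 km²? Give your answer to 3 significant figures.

z = ln(8/3) / ln(3110/19.1) = 0.9808 / 5.0927 = 0.1926
c = 3 / 19.1^0.1926 = 3 / 1.765 = 1.7
S₃ = 1.7 × 4600^0.1926 = 1.7 × 5.075 ≈ 8.626

8.63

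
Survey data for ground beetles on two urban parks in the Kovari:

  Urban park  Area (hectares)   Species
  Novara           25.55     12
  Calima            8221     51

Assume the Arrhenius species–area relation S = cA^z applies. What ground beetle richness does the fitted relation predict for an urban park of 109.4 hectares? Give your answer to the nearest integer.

17

z = ln(51/12) / ln(8221/25.55) = 1.4469 / 5.7738 = 0.2506
c = 12 / 25.55^0.2506 = 12 / 2.253 = 5.327
S₃ = 5.327 × 109.4^0.2506 = 5.327 × 3.243 ≈ 17.28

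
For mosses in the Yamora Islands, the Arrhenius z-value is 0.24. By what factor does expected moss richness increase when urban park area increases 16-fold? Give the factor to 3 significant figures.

1.95

S₂/S₁ = (A₂/A₁)^z = 16^0.24
ln(S₂/S₁) = 0.24 × ln 16 = 0.24 × 2.7726 = 0.6654
S₂/S₁ = e^0.6654 ≈ 1.945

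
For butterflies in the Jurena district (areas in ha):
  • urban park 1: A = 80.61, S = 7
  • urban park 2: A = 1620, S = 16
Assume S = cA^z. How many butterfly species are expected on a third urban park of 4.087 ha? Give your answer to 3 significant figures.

3.08

z = ln(16/7) / ln(1620/80.61) = 0.8267 / 3.0006 = 0.2755
c = 7 / 80.61^0.2755 = 7 / 3.351 = 2.089
S₃ = 2.089 × 4.087^0.2755 = 2.089 × 1.474 ≈ 3.078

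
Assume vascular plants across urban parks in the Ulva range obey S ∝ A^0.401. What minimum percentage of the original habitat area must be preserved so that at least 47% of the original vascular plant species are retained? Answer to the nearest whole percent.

15%

Need (A_new/A_old)^0.401 = 0.47, so A_new/A_old = 0.47^(1/0.401) = 0.47^2.494
ln(A_new/A_old) = ln 0.47 / 0.401 = -0.7550 / 0.401 = -1.8828
A_new/A_old = e^-1.8828 ≈ 0.1522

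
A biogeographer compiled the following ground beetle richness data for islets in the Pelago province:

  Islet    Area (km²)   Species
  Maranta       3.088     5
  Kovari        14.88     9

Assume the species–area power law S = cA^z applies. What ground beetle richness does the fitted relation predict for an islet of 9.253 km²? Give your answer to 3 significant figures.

z = ln(9/5) / ln(14.88/3.088) = 0.5878 / 1.5725 = 0.3738
c = 5 / 3.088^0.3738 = 5 / 1.524 = 3.28
S₃ = 3.28 × 9.253^0.3738 = 3.28 × 2.297 ≈ 7.536

7.54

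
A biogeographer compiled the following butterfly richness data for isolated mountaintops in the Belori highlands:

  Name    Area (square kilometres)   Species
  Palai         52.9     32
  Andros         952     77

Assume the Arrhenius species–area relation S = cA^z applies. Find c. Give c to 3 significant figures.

z = ln(S₂/S₁) / ln(A₂/A₁) = ln(77/32) / ln(952/52.9) = 0.8781 / 2.8902 = 0.3038
c = S₁ / A₁^z = 32 / 52.9^0.3038 = 32 / 3.339 = 9.584

9.58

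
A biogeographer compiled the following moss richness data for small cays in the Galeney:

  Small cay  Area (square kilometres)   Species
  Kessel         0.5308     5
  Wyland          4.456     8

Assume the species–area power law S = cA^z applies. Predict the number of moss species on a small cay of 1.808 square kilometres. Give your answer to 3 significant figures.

6.55

z = ln(8/5) / ln(4.456/0.5308) = 0.4700 / 2.1276 = 0.2209
c = 5 / 0.5308^0.2209 = 5 / 0.8694 = 5.751
S₃ = 5.751 × 1.808^0.2209 = 5.751 × 1.14 ≈ 6.555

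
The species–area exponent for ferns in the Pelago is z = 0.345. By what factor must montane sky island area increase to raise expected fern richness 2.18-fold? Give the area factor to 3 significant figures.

(A₂/A₁)^0.345 = 2.18, so A₂/A₁ = 2.18^(1/0.345) = 2.18^2.899
ln(A₂/A₁) = ln 2.18 / 0.345 = 0.7793 / 0.345 = 2.2589
A₂/A₁ = e^2.2589 ≈ 9.573

9.57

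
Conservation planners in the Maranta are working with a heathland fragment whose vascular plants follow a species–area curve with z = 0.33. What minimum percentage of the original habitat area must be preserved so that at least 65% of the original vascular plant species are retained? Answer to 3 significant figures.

27.1%

Need (A_new/A_old)^0.33 = 0.65, so A_new/A_old = 0.65^(1/0.33) = 0.65^3.03
ln(A_new/A_old) = ln 0.65 / 0.33 = -0.4308 / 0.33 = -1.3054
A_new/A_old = e^-1.3054 ≈ 0.2711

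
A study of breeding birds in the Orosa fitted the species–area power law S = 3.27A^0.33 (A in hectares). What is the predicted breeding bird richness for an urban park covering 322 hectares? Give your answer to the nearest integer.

22 species

S = 3.27 × 322^0.33 = 3.27 × 6.723 ≈ 21.99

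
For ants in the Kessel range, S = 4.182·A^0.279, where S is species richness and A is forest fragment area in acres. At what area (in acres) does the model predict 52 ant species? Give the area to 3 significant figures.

8380 acres

52 = 4.182 × A^0.279  ⇒  A^0.279 = 52/4.182 = 12.43
ln A = ln(12.43) / 0.279 = 2.5205 / 0.279 = 9.0339
A = e^9.0339 ≈ 8382 acres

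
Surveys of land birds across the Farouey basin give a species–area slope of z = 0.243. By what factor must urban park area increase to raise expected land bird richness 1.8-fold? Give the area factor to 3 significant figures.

11.2

(A₂/A₁)^0.243 = 1.8, so A₂/A₁ = 1.8^(1/0.243) = 1.8^4.115
ln(A₂/A₁) = ln 1.8 / 0.243 = 0.5878 / 0.243 = 2.4189
A₂/A₁ = e^2.4189 ≈ 11.23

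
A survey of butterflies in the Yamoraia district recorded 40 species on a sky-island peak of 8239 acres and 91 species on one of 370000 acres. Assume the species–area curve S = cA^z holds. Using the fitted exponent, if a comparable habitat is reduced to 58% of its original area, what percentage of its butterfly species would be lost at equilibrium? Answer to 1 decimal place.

z = ln(91/40) / ln(370000/8239) = 0.8220 / 3.8046 = 0.2160
S_new/S_old = (A_new/A_old)^z = 0.58^0.2160 = exp(0.2160 × -0.5447) = 0.889
Fraction lost = 1 − 0.889 = 0.111

11.1%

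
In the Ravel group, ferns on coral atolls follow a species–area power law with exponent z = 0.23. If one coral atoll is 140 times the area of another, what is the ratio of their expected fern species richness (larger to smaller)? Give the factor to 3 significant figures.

S₂/S₁ = (A₂/A₁)^z = 140^0.23
ln(S₂/S₁) = 0.23 × ln 140 = 0.23 × 4.9416 = 1.1366
S₂/S₁ = e^1.1366 ≈ 3.116

3.12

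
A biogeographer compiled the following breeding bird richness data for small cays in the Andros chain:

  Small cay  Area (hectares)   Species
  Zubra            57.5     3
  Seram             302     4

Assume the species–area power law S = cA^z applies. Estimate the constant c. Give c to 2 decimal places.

1.49

z = ln(S₂/S₁) / ln(A₂/A₁) = ln(4/3) / ln(302/57.5) = 0.2877 / 1.6586 = 0.1734
c = S₁ / A₁^z = 3 / 57.5^0.1734 = 3 / 2.019 = 1.486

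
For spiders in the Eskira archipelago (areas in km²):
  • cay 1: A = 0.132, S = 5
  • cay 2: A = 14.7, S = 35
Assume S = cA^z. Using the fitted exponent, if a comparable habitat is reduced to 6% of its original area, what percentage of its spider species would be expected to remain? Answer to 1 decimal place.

z = ln(35/5) / ln(14.7/0.132) = 1.9459 / 4.7128 = 0.4129
S_new/S_old = (A_new/A_old)^z = 0.06^0.4129 = exp(0.4129 × -2.8134) = 0.313

31.3%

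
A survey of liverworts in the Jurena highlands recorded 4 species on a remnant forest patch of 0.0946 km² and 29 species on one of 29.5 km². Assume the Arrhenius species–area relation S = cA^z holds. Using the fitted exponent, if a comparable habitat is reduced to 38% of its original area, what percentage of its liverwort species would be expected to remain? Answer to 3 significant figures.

71.6%

z = ln(29/4) / ln(29.5/0.0946) = 1.9810 / 5.7425 = 0.3450
S_new/S_old = (A_new/A_old)^z = 0.38^0.3450 = exp(0.3450 × -0.9676) = 0.7162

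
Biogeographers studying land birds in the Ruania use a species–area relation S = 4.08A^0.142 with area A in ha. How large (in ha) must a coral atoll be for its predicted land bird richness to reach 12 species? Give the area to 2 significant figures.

12 = 4.08 × A^0.142  ⇒  A^0.142 = 12/4.08 = 2.941
ln A = ln(2.941) / 0.142 = 1.0788 / 0.142 = 7.5973
A = e^7.5973 ≈ 1993 ha

2000 ha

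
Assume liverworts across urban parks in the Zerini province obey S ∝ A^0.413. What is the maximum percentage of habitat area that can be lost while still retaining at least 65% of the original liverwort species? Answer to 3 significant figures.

Need (A_new/A_old)^0.413 = 0.65, so A_new/A_old = 0.65^(1/0.413) = 0.65^2.421
ln(A_new/A_old) = ln 0.65 / 0.413 = -0.4308 / 0.413 = -1.0431
A_new/A_old = e^-1.0431 ≈ 0.3524
Fraction that can be lost = 1 − 0.3524 = 0.6476

64.8%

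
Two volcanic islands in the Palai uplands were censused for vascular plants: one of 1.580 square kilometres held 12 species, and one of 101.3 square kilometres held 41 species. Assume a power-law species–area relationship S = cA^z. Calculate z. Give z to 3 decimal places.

Taking logs: ln S = ln c + z ln A, so z = (ln S₂ − ln S₁)/(ln A₂ − ln A₁).
z = ln(41/12) / ln(101.3/1.58) = ln(3.417) / ln(64.11) = 1.2287 / 4.1607 = 0.2953

0.295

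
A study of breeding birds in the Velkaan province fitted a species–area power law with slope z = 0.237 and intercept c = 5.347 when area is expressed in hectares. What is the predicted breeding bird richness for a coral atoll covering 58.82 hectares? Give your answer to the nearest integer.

S = 5.347 × 58.82^0.237
ln S = ln 5.347 + 0.237 × ln 58.82 = 1.6765 + 0.237 × 4.0745 = 2.6422
S = e^2.6422 ≈ 14.04

14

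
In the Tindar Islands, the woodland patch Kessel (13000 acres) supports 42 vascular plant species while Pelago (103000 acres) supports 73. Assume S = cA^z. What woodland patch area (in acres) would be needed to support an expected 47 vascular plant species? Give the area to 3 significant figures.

z = ln(73/42) / ln(103000/13000) = 0.5528 / 2.0698 = 0.2671
c = 42 / 13000^0.2671 = 42 / 12.55 = 3.346
A = (47/3.346)^(1/0.2671) ⇒ ln A = ln(14.05)/0.2671 = 9.8938
A = e^9.8938 ≈ 19808 acres

19800 acres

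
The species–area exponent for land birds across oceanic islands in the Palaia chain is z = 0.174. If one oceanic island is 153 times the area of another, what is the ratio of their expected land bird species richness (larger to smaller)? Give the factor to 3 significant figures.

2.40

S₂/S₁ = (A₂/A₁)^z = 153^0.174
ln(S₂/S₁) = 0.174 × ln 153 = 0.174 × 5.0304 = 0.8753
S₂/S₁ = e^0.8753 ≈ 2.4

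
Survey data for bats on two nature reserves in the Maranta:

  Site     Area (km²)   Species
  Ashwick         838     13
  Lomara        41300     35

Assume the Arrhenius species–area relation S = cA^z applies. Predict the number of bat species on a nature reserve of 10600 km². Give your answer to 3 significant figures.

24.8

z = ln(35/13) / ln(41300/838) = 0.9904 / 3.8976 = 0.2541
c = 13 / 838^0.2541 = 13 / 5.531 = 2.35
S₃ = 2.35 × 10600^0.2541 = 2.35 × 10.54 ≈ 24.77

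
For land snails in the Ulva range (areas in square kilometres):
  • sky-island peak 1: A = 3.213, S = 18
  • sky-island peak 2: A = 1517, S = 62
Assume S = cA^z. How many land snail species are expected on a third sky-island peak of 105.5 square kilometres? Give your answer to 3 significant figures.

36.3

z = ln(62/18) / ln(1517/3.213) = 1.2368 / 6.1573 = 0.2009
c = 18 / 3.213^0.2009 = 18 / 1.264 = 14.24
S₃ = 14.24 × 105.5^0.2009 = 14.24 × 2.549 ≈ 36.3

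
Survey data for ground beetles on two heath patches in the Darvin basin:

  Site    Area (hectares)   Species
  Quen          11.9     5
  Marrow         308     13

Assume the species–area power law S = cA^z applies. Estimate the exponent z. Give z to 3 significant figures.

Taking logs: ln S = ln c + z ln A, so z = (ln S₂ − ln S₁)/(ln A₂ − ln A₁).
z = ln(13/5) / ln(308/11.9) = ln(2.6) / ln(25.88) = 0.9555 / 3.2536 = 0.2937

0.294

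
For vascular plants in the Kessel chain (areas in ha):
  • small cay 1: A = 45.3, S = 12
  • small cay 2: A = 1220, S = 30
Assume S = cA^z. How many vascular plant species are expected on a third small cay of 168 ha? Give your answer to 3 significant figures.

17.3

z = ln(30/12) / ln(1220/45.3) = 0.9163 / 3.2933 = 0.2782
c = 12 / 45.3^0.2782 = 12 / 2.889 = 4.153
S₃ = 4.153 × 168^0.2782 = 4.153 × 4.16 ≈ 17.28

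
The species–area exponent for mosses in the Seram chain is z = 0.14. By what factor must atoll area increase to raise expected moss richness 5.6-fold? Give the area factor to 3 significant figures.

221000

(A₂/A₁)^0.14 = 5.6, so A₂/A₁ = 5.6^(1/0.14) = 5.6^7.143
ln(A₂/A₁) = ln 5.6 / 0.14 = 1.7228 / 0.14 = 12.3055
A₂/A₁ = e^12.3055 ≈ 220902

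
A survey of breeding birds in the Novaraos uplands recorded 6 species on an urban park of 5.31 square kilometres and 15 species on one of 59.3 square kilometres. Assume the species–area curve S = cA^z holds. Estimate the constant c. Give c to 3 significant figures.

z = ln(S₂/S₁) / ln(A₂/A₁) = ln(15/6) / ln(59.3/5.31) = 0.9163 / 2.4130 = 0.3797
c = S₁ / A₁^z = 6 / 5.31^0.3797 = 6 / 1.885 = 3.183

3.18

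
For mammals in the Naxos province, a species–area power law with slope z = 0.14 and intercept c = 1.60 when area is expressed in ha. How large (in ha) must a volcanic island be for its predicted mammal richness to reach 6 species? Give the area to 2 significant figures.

13000 ha

6 = 1.6 × A^0.14  ⇒  A^0.14 = 6/1.6 = 3.75
ln A = ln(3.75) / 0.14 = 1.3218 / 0.14 = 9.4411
A = e^9.4411 ≈ 12596 ha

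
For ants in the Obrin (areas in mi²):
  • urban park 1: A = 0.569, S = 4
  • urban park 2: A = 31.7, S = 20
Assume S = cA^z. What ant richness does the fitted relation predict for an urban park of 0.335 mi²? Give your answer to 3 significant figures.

z = ln(20/4) / ln(31.7/0.569) = 1.6094 / 4.0202 = 0.4003
c = 4 / 0.569^0.4003 = 4 / 0.7979 = 5.013
S₃ = 5.013 × 0.335^0.4003 = 5.013 × 0.6454 ≈ 3.236

3.24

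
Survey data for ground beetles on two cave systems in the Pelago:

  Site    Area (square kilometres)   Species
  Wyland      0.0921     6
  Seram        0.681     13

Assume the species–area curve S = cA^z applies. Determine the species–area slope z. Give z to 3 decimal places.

Taking logs: ln S = ln c + z ln A, so z = (ln S₂ − ln S₁)/(ln A₂ − ln A₁).
z = ln(13/6) / ln(0.681/0.0921) = ln(2.167) / ln(7.394) = 0.7732 / 2.0007 = 0.3865

0.386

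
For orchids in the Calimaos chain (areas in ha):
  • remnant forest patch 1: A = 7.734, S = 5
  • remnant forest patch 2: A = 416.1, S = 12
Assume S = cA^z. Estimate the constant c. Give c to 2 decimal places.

z = ln(S₂/S₁) / ln(A₂/A₁) = ln(12/5) / ln(416.1/7.734) = 0.8755 / 3.9853 = 0.2197
c = S₁ / A₁^z = 5 / 7.734^0.2197 = 5 / 1.567 = 3.19

3.19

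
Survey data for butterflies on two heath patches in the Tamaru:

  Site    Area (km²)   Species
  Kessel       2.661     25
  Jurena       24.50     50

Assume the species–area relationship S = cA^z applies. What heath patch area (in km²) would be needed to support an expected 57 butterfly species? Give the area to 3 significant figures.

37.3 km²

z = ln(50/25) / ln(24.5/2.661) = 0.6931 / 2.2200 = 0.3122
c = 25 / 2.661^0.3122 = 25 / 1.357 = 18.42
A = (57/18.42)^(1/0.3122) ⇒ ln A = ln(3.095)/0.3122 = 3.6183
A = e^3.6183 ≈ 37.27 km²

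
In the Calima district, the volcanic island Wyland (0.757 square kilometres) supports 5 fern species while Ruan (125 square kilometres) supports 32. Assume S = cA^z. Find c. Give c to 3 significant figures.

5.53

z = ln(S₂/S₁) / ln(A₂/A₁) = ln(32/5) / ln(125/0.757) = 1.8563 / 5.1067 = 0.3635
c = S₁ / A₁^z = 5 / 0.757^0.3635 = 5 / 0.9038 = 5.532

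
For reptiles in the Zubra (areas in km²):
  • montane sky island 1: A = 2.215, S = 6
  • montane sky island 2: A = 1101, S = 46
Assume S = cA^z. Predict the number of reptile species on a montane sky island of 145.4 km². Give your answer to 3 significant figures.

23.7

z = ln(46/6) / ln(1101/2.215) = 2.0369 / 6.2087 = 0.3281
c = 6 / 2.215^0.3281 = 6 / 1.298 = 4.622
S₃ = 4.622 × 145.4^0.3281 = 4.622 × 5.122 ≈ 23.68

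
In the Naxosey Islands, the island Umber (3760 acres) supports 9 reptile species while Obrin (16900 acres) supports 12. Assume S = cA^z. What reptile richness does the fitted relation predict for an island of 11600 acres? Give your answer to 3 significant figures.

z = ln(12/9) / ln(16900/3760) = 0.2877 / 1.5029 = 0.1914
c = 9 / 3760^0.1914 = 9 / 4.835 = 1.862
S₃ = 1.862 × 11600^0.1914 = 1.862 × 5.998 ≈ 11.17

11.2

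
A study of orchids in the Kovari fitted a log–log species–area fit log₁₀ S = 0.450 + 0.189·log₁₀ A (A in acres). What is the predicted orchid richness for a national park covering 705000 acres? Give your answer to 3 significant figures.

S = 2.818 × 705000^0.189
ln S = ln 2.818 + 0.189 × ln 705000 = 1.0362 + 0.189 × 13.4660 = 3.5812
S = e^3.5812 ≈ 35.92

35.9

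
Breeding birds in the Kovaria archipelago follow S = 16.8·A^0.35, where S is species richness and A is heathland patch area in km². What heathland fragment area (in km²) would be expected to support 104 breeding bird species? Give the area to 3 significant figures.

183 km²

104 = 16.8 × A^0.35  ⇒  A^0.35 = 104/16.8 = 6.19
ln A = ln(6.19) / 0.35 = 1.8230 / 0.35 = 5.2086
A = e^5.2086 ≈ 182.8 km²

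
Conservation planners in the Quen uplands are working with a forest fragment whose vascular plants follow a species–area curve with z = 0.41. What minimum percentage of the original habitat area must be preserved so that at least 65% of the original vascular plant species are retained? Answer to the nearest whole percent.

35%

Need (A_new/A_old)^0.41 = 0.65, so A_new/A_old = 0.65^(1/0.41) = 0.65^2.439
ln(A_new/A_old) = ln 0.65 / 0.41 = -0.4308 / 0.41 = -1.0507
A_new/A_old = e^-1.0507 ≈ 0.3497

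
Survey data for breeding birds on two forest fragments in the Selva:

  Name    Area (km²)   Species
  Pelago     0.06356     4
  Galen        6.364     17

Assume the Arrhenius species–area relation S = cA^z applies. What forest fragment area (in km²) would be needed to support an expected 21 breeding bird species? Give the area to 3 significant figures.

12.5 km²

z = ln(17/4) / ln(6.364/0.06356) = 1.4469 / 4.6064 = 0.3141
c = 4 / 0.06356^0.3141 = 4 / 0.4208 = 9.506
A = (21/9.506)^(1/0.3141) ⇒ ln A = ln(2.209)/0.3141 = 2.5234
A = e^2.5234 ≈ 12.47 km²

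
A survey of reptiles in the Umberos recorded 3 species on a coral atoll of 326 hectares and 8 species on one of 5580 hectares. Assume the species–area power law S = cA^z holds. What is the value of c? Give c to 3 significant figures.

z = ln(S₂/S₁) / ln(A₂/A₁) = ln(8/3) / ln(5580/326) = 0.9808 / 2.8400 = 0.3454
c = S₁ / A₁^z = 3 / 326^0.3454 = 3 / 7.378 = 0.4066

0.407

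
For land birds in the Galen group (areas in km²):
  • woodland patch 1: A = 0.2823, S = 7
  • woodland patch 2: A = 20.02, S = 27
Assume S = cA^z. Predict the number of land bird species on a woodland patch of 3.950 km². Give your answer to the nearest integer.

16

z = ln(27/7) / ln(20.02/0.2823) = 1.3499 / 4.2615 = 0.3168
c = 7 / 0.2823^0.3168 = 7 / 0.6699 = 10.45
S₃ = 10.45 × 3.95^0.3168 = 10.45 × 1.545 ≈ 16.15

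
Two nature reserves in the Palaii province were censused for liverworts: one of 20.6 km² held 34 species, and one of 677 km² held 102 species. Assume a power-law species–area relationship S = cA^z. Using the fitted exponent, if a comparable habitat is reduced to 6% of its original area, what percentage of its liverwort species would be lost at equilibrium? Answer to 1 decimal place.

58.7%

z = ln(102/34) / ln(677/20.6) = 1.0986 / 3.4924 = 0.3146
S_new/S_old = (A_new/A_old)^z = 0.06^0.3146 = exp(0.3146 × -2.8134) = 0.4127
Fraction lost = 1 − 0.4127 = 0.5873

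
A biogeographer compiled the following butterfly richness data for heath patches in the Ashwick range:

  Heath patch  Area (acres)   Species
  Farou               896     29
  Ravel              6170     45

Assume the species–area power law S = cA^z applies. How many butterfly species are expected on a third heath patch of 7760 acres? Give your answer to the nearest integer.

z = ln(45/29) / ln(6170/896) = 0.4394 / 1.9295 = 0.2277
c = 29 / 896^0.2277 = 29 / 4.702 = 6.168
S₃ = 6.168 × 7760^0.2277 = 6.168 × 7.687 ≈ 47.41

47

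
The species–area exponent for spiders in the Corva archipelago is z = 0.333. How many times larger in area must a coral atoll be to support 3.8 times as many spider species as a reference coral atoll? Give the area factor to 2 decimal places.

55.09

(A₂/A₁)^0.333 = 3.8, so A₂/A₁ = 3.8^(1/0.333) = 3.8^3.003
ln(A₂/A₁) = ln 3.8 / 0.333 = 1.3350 / 0.333 = 4.0090
A₂/A₁ = e^4.0090 ≈ 55.09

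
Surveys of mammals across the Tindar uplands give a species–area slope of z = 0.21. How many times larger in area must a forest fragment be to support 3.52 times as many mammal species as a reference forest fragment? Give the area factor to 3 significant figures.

400

(A₂/A₁)^0.21 = 3.52, so A₂/A₁ = 3.52^(1/0.21) = 3.52^4.762
ln(A₂/A₁) = ln 3.52 / 0.21 = 1.2585 / 0.21 = 5.9927
A₂/A₁ = e^5.9927 ≈ 400.5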